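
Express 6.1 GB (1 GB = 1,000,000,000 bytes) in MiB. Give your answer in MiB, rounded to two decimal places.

6.1 GB = 6.1 × 10^9 bytes = 6,100,000,000 bytes
1 MiB = 2^20 bytes = 1,048,576 bytes
6,100,000,000 / 1,048,576 = 5,817.41 MiB

5,817.41 MiB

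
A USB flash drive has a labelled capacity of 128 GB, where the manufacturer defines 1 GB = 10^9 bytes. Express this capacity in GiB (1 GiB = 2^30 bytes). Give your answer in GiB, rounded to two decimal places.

119.21 GiB

128 GB = 128 × 10^9 bytes = 128,000,000,000 bytes
1 GiB = 1,073,741,824 bytes
128,000,000,000 / 1,073,741,824 = 119.21 GiB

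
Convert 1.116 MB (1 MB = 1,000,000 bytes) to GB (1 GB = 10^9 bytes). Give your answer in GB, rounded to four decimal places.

1.116 MB = 1.116 × 10^6 bytes = 1,116,000 bytes
1 GB = 1,000,000,000 bytes
1,116,000 / 1,000,000,000 = 0.0011 GB

0.0011 GB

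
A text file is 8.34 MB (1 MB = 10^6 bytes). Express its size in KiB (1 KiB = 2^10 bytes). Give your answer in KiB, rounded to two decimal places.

8,144.53 KiB

8.34 MB = 8.34 × 10^6 bytes = 8,340,000 bytes
1 KiB = 2^10 bytes = 1,024 bytes
8,340,000 / 1,024 = 8,144.53 KiB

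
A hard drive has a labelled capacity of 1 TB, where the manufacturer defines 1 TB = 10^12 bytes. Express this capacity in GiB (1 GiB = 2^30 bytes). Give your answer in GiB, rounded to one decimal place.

1 TB = 1 × 10^12 bytes = 1,000,000,000,000 bytes
1 GiB = 2^30 bytes = 1,073,741,824 bytes
1,000,000,000,000 / 1,073,741,824 = 931.3 GiB

931.3 GiB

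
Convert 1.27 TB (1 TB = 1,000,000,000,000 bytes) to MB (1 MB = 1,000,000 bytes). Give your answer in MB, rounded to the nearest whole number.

1.27 TB × 1,000,000,000,000 bytes/TB = 1,270,000,000,000 bytes
1 MB = 10^6 bytes = 1,000,000 bytes
1,270,000,000,000 / 1,000,000 = 1,270,000 MB

1,270,000 MB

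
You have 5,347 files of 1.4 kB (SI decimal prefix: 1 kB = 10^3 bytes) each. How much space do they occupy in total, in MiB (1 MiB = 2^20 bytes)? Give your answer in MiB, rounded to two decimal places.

Total = 5,347 × 1.4 kB = 7485.8 kB
= 7485.8 × 1,000 bytes = 7,485,800 bytes
1 MiB = 1,048,576 bytes
7,485,800 / 1,048,576 = 7.14 MiB

7.14 MiB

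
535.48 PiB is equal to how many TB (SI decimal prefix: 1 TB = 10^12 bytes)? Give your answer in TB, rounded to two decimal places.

602,896.88 TB

535.48 PiB × 1,125,899,906,842,624 bytes/PiB = 602,896,882,116,088,299.52 bytes
1 TB = 1,000,000,000,000 bytes
602,896,882,116,088,299.52 / 1,000,000,000,000 = 602,896.88 TB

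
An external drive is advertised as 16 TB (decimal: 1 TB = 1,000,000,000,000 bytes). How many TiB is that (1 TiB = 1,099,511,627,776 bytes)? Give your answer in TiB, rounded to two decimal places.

14.55 TiB

16 TB = 16 × 10^12 bytes = 16,000,000,000,000 bytes
1 TiB = 1,099,511,627,776 bytes
16,000,000,000,000 / 1,099,511,627,776 = 14.55 TiB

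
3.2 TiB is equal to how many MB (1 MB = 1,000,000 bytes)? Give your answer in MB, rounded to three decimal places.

3,518,437.209 MB

3.2 TiB = 3.2 × 2^40 bytes = 3,518,437,208,883.2 bytes
1 MB = 1,000,000 bytes
3,518,437,208,883.2 / 1,000,000 = 3,518,437.209 MB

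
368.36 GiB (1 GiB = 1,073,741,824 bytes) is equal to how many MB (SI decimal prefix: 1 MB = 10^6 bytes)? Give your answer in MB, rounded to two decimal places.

368.36 GiB = 368.36 × 2^30 bytes = 395,523,538,288.64 bytes
1 MB = 10^6 bytes = 1,000,000 bytes
395,523,538,288.64 / 1,000,000 = 395,523.54 MB

395,523.54 MB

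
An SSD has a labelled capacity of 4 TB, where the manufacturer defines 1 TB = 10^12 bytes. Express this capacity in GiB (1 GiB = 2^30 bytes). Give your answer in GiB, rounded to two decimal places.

3,725.29 GiB

4 TB × 1,000,000,000,000 bytes/TB = 4,000,000,000,000 bytes
1 GiB = 1,073,741,824 bytes
4,000,000,000,000 / 1,073,741,824 = 3,725.29 GiB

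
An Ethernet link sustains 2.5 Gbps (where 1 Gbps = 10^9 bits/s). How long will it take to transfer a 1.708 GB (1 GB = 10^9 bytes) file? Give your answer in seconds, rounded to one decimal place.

5.5 seconds

1.708 GB = 1,708,000,000 bytes = 13,664,000,000 bits
2.5 Gbps = 2,500,000,000 bits/s
time = 13,664,000,000 / 2,500,000,000 = 5.5 s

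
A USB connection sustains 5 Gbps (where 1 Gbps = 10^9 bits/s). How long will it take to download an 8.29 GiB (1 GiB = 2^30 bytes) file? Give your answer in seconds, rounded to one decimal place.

8.29 GiB = 8,901,319,720.96 bytes = 71,210,557,767.68 bits
5 Gbps = 5,000,000,000 bits/s
time = 71,210,557,767.68 / 5,000,000,000 = 14.2 s

14.2 seconds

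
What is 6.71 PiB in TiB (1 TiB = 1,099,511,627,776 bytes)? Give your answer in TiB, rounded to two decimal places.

6.71 PiB × 1,125,899,906,842,624 bytes/PiB = 7,554,788,374,914,007.04 bytes
1 TiB = 2^40 bytes = 1,099,511,627,776 bytes
7,554,788,374,914,007.04 / 1,099,511,627,776 = 6,871.04 TiB

6,871.04 TiB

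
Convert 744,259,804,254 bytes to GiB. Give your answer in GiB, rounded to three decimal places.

693.146 GiB

744,259,804,254 bytes given.
1 GiB = 2^30 bytes = 1,073,741,824 bytes
744,259,804,254 / 1,073,741,824 = 693.146 GiB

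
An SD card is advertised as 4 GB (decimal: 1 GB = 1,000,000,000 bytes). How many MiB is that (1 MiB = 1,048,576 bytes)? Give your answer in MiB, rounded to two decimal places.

4 GB = 4 × 10^9 bytes = 4,000,000,000 bytes
1 MiB = 1,048,576 bytes
4,000,000,000 / 1,048,576 = 3,814.70 MiB

3,814.70 MiB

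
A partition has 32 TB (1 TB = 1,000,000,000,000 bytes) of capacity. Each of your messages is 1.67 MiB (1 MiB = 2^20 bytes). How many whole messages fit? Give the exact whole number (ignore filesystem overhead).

Capacity: 32 TB = 32,000,000,000,000 bytes
Per item: 1.67 MiB = 1,751,121.92 bytes
⌊32,000,000,000,000 / 1,751,121.92⌋ = 18,273,998

18,273,998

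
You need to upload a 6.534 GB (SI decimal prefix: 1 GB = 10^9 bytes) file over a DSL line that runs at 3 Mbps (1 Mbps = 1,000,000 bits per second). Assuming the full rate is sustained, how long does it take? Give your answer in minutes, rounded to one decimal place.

290.4 minutes

6.534 GB = 6,534,000,000 bytes = 52,272,000,000 bits
3 Mbps = 3,000,000 bits/s
time = 52,272,000,000 / 3,000,000 = 17,424.00 s
17,424.00 s / 60 = 290.4 minutes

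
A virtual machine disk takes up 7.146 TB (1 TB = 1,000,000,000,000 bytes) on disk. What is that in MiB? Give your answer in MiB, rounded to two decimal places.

6,814,956.67 MiB

7.146 TB = 7.146 × 10^12 bytes = 7,146,000,000,000 bytes
1 MiB = 2^20 bytes = 1,048,576 bytes
7,146,000,000,000 / 1,048,576 = 6,814,956.67 MiB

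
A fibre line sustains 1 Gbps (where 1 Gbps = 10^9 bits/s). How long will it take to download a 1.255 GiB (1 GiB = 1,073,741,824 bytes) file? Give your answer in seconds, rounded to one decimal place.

10.8 seconds

1.255 GiB = 1,347,545,989.12 bytes = 10,780,367,912.96 bits
1 Gbps = 1,000,000,000 bits/s
time = 10,780,367,912.96 / 1,000,000,000 = 10.8 s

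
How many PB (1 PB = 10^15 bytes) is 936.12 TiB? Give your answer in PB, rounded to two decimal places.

1.03 PB

936.12 TiB = 936.12 × 2^40 bytes = 1,029,274,824,993,669.12 bytes
1 PB = 1,000,000,000,000,000 bytes
1,029,274,824,993,669.12 / 1,000,000,000,000,000 = 1.03 PB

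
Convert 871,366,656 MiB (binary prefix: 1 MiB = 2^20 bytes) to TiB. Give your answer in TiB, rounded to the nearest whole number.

871,366,656 MiB = 871,366,656 × 2^20 bytes = 913,694,162,681,856 bytes
1 TiB = 1,099,511,627,776 bytes
913,694,162,681,856 / 1,099,511,627,776 = 831 TiB

831 TiB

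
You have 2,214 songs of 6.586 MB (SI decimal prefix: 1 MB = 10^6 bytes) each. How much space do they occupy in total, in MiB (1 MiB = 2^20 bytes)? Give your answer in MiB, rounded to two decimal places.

13,905.91 MiB

Total = 2,214 × 6.586 MB = 14581.404 MB
= 14581.404 × 1,000,000 bytes = 14,581,404,000 bytes
1 MiB = 1,048,576 bytes
14,581,404,000 / 1,048,576 = 13,905.91 MiB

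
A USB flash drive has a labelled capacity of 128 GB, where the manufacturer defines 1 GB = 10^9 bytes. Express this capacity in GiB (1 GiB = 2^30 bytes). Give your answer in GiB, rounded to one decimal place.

119.2 GiB

128 GB = 128 × 10^9 bytes = 128,000,000,000 bytes
1 GiB = 2^30 bytes = 1,073,741,824 bytes
128,000,000,000 / 1,073,741,824 = 119.2 GiB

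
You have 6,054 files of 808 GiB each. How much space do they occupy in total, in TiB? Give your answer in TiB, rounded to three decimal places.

4,776.984 TiB

Total = 6,054 × 808 GiB = 4,891,632 GiB
= 4,891,632 × 1,073,741,824 bytes = 5,252,349,866,016,768 bytes
1 TiB = 1,099,511,627,776 bytes
5,252,349,866,016,768 / 1,099,511,627,776 = 4,776.984 TiB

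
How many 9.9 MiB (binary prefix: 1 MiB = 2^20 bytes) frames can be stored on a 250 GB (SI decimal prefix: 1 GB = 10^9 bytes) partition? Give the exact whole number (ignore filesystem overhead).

24,082

Capacity: 250 GB = 250,000,000,000 bytes
Per item: 9.9 MiB = 10,380,902.4 bytes
⌊250,000,000,000 / 10,380,902.4⌋ = 24,082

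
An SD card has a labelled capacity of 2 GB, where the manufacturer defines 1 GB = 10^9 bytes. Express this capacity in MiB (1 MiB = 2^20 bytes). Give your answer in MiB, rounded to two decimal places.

2 GB × 1,000,000,000 bytes/GB = 2,000,000,000 bytes
1 MiB = 2^20 bytes = 1,048,576 bytes
2,000,000,000 / 1,048,576 = 1,907.35 MiB

1,907.35 MiB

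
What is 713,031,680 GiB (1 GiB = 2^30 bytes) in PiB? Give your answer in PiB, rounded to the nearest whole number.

713,031,680 GiB × 1,073,741,824 bytes/GiB = 765,611,936,652,984,320 bytes
1 PiB = 2^50 bytes = 1,125,899,906,842,624 bytes
765,611,936,652,984,320 / 1,125,899,906,842,624 = 680 PiB

680 PiB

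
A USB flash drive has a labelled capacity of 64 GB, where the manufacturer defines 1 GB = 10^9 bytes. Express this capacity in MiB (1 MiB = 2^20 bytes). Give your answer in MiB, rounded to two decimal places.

64 GB × 1,000,000,000 bytes/GB = 64,000,000,000 bytes
1 MiB = 2^20 bytes = 1,048,576 bytes
64,000,000,000 / 1,048,576 = 61,035.16 MiB

61,035.16 MiB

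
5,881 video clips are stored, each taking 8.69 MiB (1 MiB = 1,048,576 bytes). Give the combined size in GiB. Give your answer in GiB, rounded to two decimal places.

Total = 5,881 × 8.69 MiB = 51105.89 MiB
= 51105.89 × 1,048,576 bytes = 53,588,409,712.64 bytes
1 GiB = 1,073,741,824 bytes
53,588,409,712.64 / 1,073,741,824 = 49.91 GiB

49.91 GiB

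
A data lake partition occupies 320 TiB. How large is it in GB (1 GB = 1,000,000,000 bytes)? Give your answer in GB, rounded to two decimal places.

351,843.72 GB

320 TiB × 1,099,511,627,776 bytes/TiB = 351,843,720,888,320 bytes
1 GB = 1,000,000,000 bytes
351,843,720,888,320 / 1,000,000,000 = 351,843.72 GB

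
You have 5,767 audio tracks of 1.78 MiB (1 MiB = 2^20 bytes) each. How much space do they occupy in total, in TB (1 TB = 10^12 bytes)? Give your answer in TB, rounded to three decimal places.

0.011 TB

Total = 5,767 × 1.78 MiB = 10265.26 MiB
= 10265.26 × 1,048,576 bytes = 10,763,905,269.76 bytes
1 TB = 1,000,000,000,000 bytes
10,763,905,269.76 / 1,000,000,000,000 = 0.011 TB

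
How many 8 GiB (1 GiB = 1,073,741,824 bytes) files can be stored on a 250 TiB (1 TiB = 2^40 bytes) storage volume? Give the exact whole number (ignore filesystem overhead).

32,000

Capacity: 250 TiB = 274,877,906,944,000 bytes
Per item: 8 GiB = 8,589,934,592 bytes
⌊274,877,906,944,000 / 8,589,934,592⌋ = 32,000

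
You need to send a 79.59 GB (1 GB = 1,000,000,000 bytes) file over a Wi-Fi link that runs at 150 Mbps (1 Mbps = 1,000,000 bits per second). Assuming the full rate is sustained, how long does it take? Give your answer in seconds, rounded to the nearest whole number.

4,245 seconds

79.59 GB = 79,590,000,000 bytes = 636,720,000,000 bits
150 Mbps = 150,000,000 bits/s
time = 636,720,000,000 / 150,000,000 = 4,245 s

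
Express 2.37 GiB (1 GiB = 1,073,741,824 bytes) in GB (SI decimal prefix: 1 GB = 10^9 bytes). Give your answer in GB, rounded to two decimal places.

2.37 GiB = 2.37 × 2^30 bytes = 2,544,768,122.88 bytes
1 GB = 10^9 bytes = 1,000,000,000 bytes
2,544,768,122.88 / 1,000,000,000 = 2.54 GB

2.54 GB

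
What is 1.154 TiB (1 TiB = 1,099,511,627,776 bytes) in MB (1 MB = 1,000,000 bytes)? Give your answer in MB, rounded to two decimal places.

1.154 TiB = 1.154 × 2^40 bytes = 1,268,836,418,453.504 bytes
1 MB = 1,000,000 bytes
1,268,836,418,453.504 / 1,000,000 = 1,268,836.42 MB

1,268,836.42 MB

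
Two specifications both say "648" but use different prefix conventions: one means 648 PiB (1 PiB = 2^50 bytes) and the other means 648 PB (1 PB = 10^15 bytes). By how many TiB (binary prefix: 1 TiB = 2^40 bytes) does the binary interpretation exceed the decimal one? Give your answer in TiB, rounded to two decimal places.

74,199.43 TiB

648 PiB = 648 × 1,125,899,906,842,624 = 729,583,139,634,020,352 bytes
648 PB = 648 × 1,000,000,000,000,000 = 648,000,000,000,000,000 bytes
difference = 81,583,139,634,020,352 bytes
81,583,139,634,020,352 / 1,099,511,627,776 = 74,199.43 TiB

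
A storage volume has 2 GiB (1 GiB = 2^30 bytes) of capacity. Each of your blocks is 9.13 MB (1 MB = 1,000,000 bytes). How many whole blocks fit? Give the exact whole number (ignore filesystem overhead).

235

Capacity: 2 GiB = 2,147,483,648 bytes
Per item: 9.13 MB = 9,130,000 bytes
⌊2,147,483,648 / 9,130,000⌋ = 235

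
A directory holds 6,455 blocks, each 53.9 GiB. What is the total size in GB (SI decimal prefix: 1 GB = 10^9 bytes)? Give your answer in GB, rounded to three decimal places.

Total = 6,455 × 53.9 GiB = 347924.5 GiB
= 347924.5 × 1,073,741,824 bytes = 373,581,087,244,288 bytes
1 GB = 1,000,000,000 bytes
373,581,087,244,288 / 1,000,000,000 = 373,581.087 GB

373,581.087 GB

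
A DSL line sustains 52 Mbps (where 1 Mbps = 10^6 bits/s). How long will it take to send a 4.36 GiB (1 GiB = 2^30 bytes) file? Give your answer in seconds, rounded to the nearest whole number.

720 seconds

4.36 GiB = 4,681,514,352.64 bytes = 37,452,114,821.12 bits
52 Mbps = 52,000,000 bits/s
time = 37,452,114,821.12 / 52,000,000 = 720 s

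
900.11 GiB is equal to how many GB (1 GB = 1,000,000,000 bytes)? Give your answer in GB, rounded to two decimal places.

966.49 GB

900.11 GiB × 1,073,741,824 bytes/GiB = 966,485,753,200.64 bytes
1 GB = 10^9 bytes = 1,000,000,000 bytes
966,485,753,200.64 / 1,000,000,000 = 966.49 GB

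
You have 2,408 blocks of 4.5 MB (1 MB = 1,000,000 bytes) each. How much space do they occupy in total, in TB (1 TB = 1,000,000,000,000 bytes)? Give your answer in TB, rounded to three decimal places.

Total = 2,408 × 4.5 MB = 10,836 MB
= 10,836 × 1,000,000 bytes = 10,836,000,000 bytes
1 TB = 1,000,000,000,000 bytes
10,836,000,000 / 1,000,000,000,000 = 0.011 TB

0.011 TB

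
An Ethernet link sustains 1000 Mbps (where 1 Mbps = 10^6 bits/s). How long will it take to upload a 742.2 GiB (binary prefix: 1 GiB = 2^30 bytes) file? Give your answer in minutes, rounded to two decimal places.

106.26 minutes

742.2 GiB = 796,931,181,772.8 bytes = 6,375,449,454,182.4 bits
1000 Mbps = 1,000,000,000 bits/s
time = 6,375,449,454,182.4 / 1,000,000,000 = 6,375.449 s
6,375.449 s / 60 = 106.26 minutes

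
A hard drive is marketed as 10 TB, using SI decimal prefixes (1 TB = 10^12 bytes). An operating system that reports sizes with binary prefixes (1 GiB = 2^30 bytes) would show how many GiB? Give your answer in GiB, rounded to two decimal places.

9,313.23 GiB

10 TB × 1,000,000,000,000 bytes/TB = 10,000,000,000,000 bytes
1 GiB = 2^30 bytes = 1,073,741,824 bytes
10,000,000,000,000 / 1,073,741,824 = 9,313.23 GiB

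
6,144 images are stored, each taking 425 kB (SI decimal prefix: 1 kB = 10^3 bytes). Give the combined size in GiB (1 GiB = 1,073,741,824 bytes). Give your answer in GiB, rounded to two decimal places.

2.43 GiB

Total = 6,144 × 425 kB = 2,611,200 kB
= 2,611,200 × 1,000 bytes = 2,611,200,000 bytes
1 GiB = 1,073,741,824 bytes
2,611,200,000 / 1,073,741,824 = 2.43 GiB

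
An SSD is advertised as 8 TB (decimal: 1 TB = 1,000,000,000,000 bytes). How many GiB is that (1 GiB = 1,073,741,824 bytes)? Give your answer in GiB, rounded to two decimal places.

8 TB = 8 × 10^12 bytes = 8,000,000,000,000 bytes
1 GiB = 2^30 bytes = 1,073,741,824 bytes
8,000,000,000,000 / 1,073,741,824 = 7,450.58 GiB

7,450.58 GiB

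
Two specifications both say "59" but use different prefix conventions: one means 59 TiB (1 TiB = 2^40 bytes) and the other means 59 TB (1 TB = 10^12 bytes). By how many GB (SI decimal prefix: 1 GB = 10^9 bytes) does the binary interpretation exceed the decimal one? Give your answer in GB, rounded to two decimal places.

5,871.19 GB

59 TiB = 59 × 1,099,511,627,776 = 64,871,186,038,784 bytes
59 TB = 59 × 1,000,000,000,000 = 59,000,000,000,000 bytes
difference = 5,871,186,038,784 bytes
5,871,186,038,784 / 1,000,000,000 = 5,871.19 GB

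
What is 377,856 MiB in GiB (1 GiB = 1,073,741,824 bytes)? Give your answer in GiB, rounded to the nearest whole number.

369 GiB

377,856 MiB × 1,048,576 bytes/MiB = 396,210,733,056 bytes
1 GiB = 1,073,741,824 bytes
396,210,733,056 / 1,073,741,824 = 369 GiB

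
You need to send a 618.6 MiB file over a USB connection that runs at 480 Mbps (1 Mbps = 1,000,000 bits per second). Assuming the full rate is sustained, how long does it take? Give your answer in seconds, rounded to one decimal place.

618.6 MiB = 648,649,113.6 bytes = 5,189,192,908.8 bits
480 Mbps = 480,000,000 bits/s
time = 5,189,192,908.8 / 480,000,000 = 10.8 s

10.8 seconds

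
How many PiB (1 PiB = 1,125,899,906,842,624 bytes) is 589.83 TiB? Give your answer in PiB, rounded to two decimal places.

589.83 TiB = 589.83 × 2^40 bytes = 648,524,943,411,118.08 bytes
1 PiB = 2^50 bytes = 1,125,899,906,842,624 bytes
648,524,943,411,118.08 / 1,125,899,906,842,624 = 0.58 PiB

0.58 PiB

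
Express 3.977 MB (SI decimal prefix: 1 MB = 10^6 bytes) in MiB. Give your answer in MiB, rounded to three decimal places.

3.793 MiB

3.977 MB × 1,000,000 bytes/MB = 3,977,000 bytes
1 MiB = 1,048,576 bytes
3,977,000 / 1,048,576 = 3.793 MiB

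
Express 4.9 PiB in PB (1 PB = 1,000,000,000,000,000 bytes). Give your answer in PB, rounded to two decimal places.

4.9 PiB × 1,125,899,906,842,624 bytes/PiB = 5,516,909,543,528,857.6 bytes
1 PB = 1,000,000,000,000,000 bytes
5,516,909,543,528,857.6 / 1,000,000,000,000,000 = 5.52 PB

5.52 PB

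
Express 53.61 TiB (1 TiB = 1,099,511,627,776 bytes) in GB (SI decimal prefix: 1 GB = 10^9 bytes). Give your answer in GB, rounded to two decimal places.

53.61 TiB × 1,099,511,627,776 bytes/TiB = 58,944,818,365,071.36 bytes
1 GB = 10^9 bytes = 1,000,000,000 bytes
58,944,818,365,071.36 / 1,000,000,000 = 58,944.82 GB

58,944.82 GB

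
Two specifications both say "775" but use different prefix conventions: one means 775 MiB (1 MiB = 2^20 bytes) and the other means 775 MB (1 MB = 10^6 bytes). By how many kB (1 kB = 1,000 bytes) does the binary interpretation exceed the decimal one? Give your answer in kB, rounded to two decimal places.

37,646.40 kB

775 MiB = 775 × 1,048,576 = 812,646,400 bytes
775 MB = 775 × 1,000,000 = 775,000,000 bytes
difference = 37,646,400 bytes
37,646,400 / 1,000 = 37,646.40 kB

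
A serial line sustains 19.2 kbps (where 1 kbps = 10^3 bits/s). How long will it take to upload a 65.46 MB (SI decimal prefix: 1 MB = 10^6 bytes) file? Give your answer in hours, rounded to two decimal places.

7.58 hours

65.46 MB = 65,460,000 bytes = 523,680,000 bits
19.2 kbps = 19,200 bits/s
time = 523,680,000 / 19,200 = 27,275.0000 s
27,275.0000 s / 3600 = 7.58 hours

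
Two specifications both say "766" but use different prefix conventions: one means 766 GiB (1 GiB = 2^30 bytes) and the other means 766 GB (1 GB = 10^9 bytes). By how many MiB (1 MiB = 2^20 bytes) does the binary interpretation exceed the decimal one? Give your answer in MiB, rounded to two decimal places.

766 GiB = 766 × 1,073,741,824 = 822,486,237,184 bytes
766 GB = 766 × 1,000,000,000 = 766,000,000,000 bytes
difference = 56,486,237,184 bytes
56,486,237,184 / 1,048,576 = 53,869.47 MiB

53,869.47 MiB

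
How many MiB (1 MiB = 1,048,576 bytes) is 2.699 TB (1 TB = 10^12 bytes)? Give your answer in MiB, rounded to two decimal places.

2,573,966.98 MiB

2.699 TB = 2.699 × 10^12 bytes = 2,699,000,000,000 bytes
1 MiB = 1,048,576 bytes
2,699,000,000,000 / 1,048,576 = 2,573,966.98 MiB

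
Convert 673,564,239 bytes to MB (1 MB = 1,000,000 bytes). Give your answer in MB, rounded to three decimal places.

673.564 MB

673,564,239 bytes given.
1 MB = 1,000,000 bytes
673,564,239 / 1,000,000 = 673.564 MB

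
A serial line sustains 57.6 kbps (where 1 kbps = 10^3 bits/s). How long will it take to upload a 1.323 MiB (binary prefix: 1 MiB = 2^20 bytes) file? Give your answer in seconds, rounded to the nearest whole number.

1.323 MiB = 1,387,266.048 bytes = 11,098,128.384 bits
57.6 kbps = 57,600 bits/s
time = 11,098,128.384 / 57,600 = 193 s

193 seconds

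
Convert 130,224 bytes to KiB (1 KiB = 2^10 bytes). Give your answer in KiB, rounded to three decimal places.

130,224 bytes given.
1 KiB = 1,024 bytes
130,224 / 1,024 = 127.172 KiB

127.172 KiB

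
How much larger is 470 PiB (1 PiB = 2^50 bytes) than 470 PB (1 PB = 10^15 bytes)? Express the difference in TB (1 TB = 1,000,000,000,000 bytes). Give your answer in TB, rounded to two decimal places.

470 PiB = 470 × 1,125,899,906,842,624 = 529,172,956,216,033,280 bytes
470 PB = 470 × 1,000,000,000,000,000 = 470,000,000,000,000,000 bytes
difference = 59,172,956,216,033,280 bytes
59,172,956,216,033,280 / 1,000,000,000,000 = 59,172.96 TB

59,172.96 TB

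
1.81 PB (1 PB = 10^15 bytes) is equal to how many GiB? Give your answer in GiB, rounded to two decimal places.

1.81 PB = 1.81 × 10^15 bytes = 1,810,000,000,000,000 bytes
1 GiB = 1,073,741,824 bytes
1,810,000,000,000,000 / 1,073,741,824 = 1,685,693.86 GiB

1,685,693.86 GiB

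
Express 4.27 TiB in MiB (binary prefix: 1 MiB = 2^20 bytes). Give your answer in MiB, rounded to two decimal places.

4.27 TiB = 4.27 × 2^40 bytes = 4,694,914,650,603.52 bytes
1 MiB = 1,048,576 bytes
4,694,914,650,603.52 / 1,048,576 = 4,477,419.52 MiB

4,477,419.52 MiB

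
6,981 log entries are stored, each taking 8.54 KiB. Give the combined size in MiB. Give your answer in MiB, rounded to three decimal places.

Total = 6,981 × 8.54 KiB = 59617.74 KiB
= 59617.74 × 1,024 bytes = 61,048,565.76 bytes
1 MiB = 1,048,576 bytes
61,048,565.76 / 1,048,576 = 58.220 MiB

58.220 MiB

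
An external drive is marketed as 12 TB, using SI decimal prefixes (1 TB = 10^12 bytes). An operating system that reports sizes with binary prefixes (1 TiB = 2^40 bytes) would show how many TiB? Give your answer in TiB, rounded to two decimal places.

10.91 TiB

12 TB = 12 × 10^12 bytes = 12,000,000,000,000 bytes
1 TiB = 1,099,511,627,776 bytes
12,000,000,000,000 / 1,099,511,627,776 = 10.91 TiB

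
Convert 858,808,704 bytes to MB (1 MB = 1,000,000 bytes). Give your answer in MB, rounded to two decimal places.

858,808,704 bytes given.
1 MB = 1,000,000 bytes
858,808,704 / 1,000,000 = 858.81 MB

858.81 MB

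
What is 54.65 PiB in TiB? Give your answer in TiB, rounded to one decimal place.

54.65 PiB × 1,125,899,906,842,624 bytes/PiB = 61,530,429,908,949,401.6 bytes
1 TiB = 1,099,511,627,776 bytes
61,530,429,908,949,401.6 / 1,099,511,627,776 = 55,961.6 TiB

55,961.6 TiB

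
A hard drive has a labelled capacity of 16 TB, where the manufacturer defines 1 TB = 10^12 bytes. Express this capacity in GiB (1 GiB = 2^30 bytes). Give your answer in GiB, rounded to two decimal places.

16 TB × 1,000,000,000,000 bytes/TB = 16,000,000,000,000 bytes
1 GiB = 1,073,741,824 bytes
16,000,000,000,000 / 1,073,741,824 = 14,901.16 GiB

14,901.16 GiB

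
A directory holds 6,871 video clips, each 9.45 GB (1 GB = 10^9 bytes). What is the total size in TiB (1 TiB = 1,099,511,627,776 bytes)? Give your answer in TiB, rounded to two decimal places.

Total = 6,871 × 9.45 GB = 64930.95 GB
= 64930.95 × 1,000,000,000 bytes = 64,930,950,000,000 bytes
1 TiB = 1,099,511,627,776 bytes
64,930,950,000,000 / 1,099,511,627,776 = 59.05 TiB

59.05 TiB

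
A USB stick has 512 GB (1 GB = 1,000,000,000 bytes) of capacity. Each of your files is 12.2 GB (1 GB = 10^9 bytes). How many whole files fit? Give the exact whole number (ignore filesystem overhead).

Capacity: 512 GB = 512,000,000,000 bytes
Per item: 12.2 GB = 12,200,000,000 bytes
⌊512,000,000,000 / 12,200,000,000⌋ = 41

41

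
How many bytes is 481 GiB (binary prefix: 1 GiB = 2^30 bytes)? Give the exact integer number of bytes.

516,469,817,344 bytes

481 × 1,073,741,824 = 516,469,817,344 bytes  (1 GiB = 2^30 bytes)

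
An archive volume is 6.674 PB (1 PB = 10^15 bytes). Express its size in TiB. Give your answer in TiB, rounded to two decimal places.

6,069.97 TiB

6.674 PB = 6.674 × 10^15 bytes = 6,674,000,000,000,000 bytes
1 TiB = 1,099,511,627,776 bytes
6,674,000,000,000,000 / 1,099,511,627,776 = 6,069.97 TiB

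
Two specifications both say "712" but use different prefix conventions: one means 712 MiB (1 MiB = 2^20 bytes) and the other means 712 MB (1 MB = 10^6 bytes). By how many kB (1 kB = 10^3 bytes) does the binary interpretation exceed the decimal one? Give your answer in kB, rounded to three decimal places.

712 MiB = 712 × 1,048,576 = 746,586,112 bytes
712 MB = 712 × 1,000,000 = 712,000,000 bytes
difference = 34,586,112 bytes
34,586,112 / 1,000 = 34,586.112 kB

34,586.112 kB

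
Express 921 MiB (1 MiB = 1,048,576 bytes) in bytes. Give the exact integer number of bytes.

965,738,496 bytes

921 × 1,048,576 = 965,738,496 bytes  (1 MiB = 2^20 bytes)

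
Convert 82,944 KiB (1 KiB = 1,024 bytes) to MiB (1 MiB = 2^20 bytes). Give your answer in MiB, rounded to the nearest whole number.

82,944 KiB × 1,024 bytes/KiB = 84,934,656 bytes
1 MiB = 2^20 bytes = 1,048,576 bytes
84,934,656 / 1,048,576 = 81 MiB

81 MiB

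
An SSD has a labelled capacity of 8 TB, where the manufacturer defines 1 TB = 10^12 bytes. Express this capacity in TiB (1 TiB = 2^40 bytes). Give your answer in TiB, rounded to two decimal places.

7.28 TiB

8 TB = 8 × 10^12 bytes = 8,000,000,000,000 bytes
1 TiB = 1,099,511,627,776 bytes
8,000,000,000,000 / 1,099,511,627,776 = 7.28 TiB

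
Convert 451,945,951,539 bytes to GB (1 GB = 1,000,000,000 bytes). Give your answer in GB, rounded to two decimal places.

451,945,951,539 bytes given.
1 GB = 1,000,000,000 bytes
451,945,951,539 / 1,000,000,000 = 451.95 GB

451.95 GB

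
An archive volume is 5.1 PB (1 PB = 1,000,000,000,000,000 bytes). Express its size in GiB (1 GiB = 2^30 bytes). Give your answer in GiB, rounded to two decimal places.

4,749,745.13 GiB

5.1 PB × 1,000,000,000,000,000 bytes/PB = 5,100,000,000,000,000 bytes
1 GiB = 2^30 bytes = 1,073,741,824 bytes
5,100,000,000,000,000 / 1,073,741,824 = 4,749,745.13 GiB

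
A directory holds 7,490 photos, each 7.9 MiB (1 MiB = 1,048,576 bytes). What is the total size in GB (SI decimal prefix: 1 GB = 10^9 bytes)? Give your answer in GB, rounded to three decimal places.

62.045 GB

Total = 7,490 × 7.9 MiB = 59,171 MiB
= 59,171 × 1,048,576 bytes = 62,045,290,496 bytes
1 GB = 1,000,000,000 bytes
62,045,290,496 / 1,000,000,000 = 62.045 GB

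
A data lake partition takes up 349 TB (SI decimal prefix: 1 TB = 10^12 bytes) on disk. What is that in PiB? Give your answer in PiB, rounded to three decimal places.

349 TB × 1,000,000,000,000 bytes/TB = 349,000,000,000,000 bytes
1 PiB = 1,125,899,906,842,624 bytes
349,000,000,000,000 / 1,125,899,906,842,624 = 0.310 PiB

0.310 PiB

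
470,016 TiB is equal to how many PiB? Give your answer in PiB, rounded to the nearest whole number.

470,016 TiB = 470,016 × 2^40 bytes = 516,788,057,240,764,416 bytes
1 PiB = 1,125,899,906,842,624 bytes
516,788,057,240,764,416 / 1,125,899,906,842,624 = 459 PiB

459 PiB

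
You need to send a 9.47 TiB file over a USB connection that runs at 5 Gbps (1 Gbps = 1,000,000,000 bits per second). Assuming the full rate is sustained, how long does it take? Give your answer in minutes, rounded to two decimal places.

277.66 minutes

9.47 TiB = 10,412,375,115,038.72 bytes = 83,299,000,920,309.76 bits
5 Gbps = 5,000,000,000 bits/s
time = 83,299,000,920,309.76 / 5,000,000,000 = 16,659.800 s
16,659.800 s / 60 = 277.66 minutes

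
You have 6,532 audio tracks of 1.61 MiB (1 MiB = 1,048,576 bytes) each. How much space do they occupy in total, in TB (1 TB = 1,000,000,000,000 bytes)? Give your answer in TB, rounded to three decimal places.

Total = 6,532 × 1.61 MiB = 10516.52 MiB
= 10516.52 × 1,048,576 bytes = 11,027,370,475.52 bytes
1 TB = 1,000,000,000,000 bytes
11,027,370,475.52 / 1,000,000,000,000 = 0.011 TB

0.011 TB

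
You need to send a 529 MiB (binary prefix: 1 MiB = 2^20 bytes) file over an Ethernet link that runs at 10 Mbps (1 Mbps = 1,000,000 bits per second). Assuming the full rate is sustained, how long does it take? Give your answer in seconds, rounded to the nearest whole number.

529 MiB = 554,696,704 bytes = 4,437,573,632 bits
10 Mbps = 10,000,000 bits/s
time = 4,437,573,632 / 10,000,000 = 444 s

444 seconds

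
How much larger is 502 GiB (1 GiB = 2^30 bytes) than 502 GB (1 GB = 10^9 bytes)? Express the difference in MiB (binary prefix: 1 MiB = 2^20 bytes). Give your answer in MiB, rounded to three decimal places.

502 GiB = 502 × 1,073,741,824 = 539,018,395,648 bytes
502 GB = 502 × 1,000,000,000 = 502,000,000,000 bytes
difference = 37,018,395,648 bytes
37,018,395,648 / 1,048,576 = 35,303.493 MiB

35,303.493 MiB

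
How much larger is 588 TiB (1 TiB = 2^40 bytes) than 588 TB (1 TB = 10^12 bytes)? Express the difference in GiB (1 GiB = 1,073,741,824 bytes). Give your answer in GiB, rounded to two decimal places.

54,494.33 GiB

588 TiB = 588 × 1,099,511,627,776 = 646,512,837,132,288 bytes
588 TB = 588 × 1,000,000,000,000 = 588,000,000,000,000 bytes
difference = 58,512,837,132,288 bytes
58,512,837,132,288 / 1,073,741,824 = 54,494.33 GiB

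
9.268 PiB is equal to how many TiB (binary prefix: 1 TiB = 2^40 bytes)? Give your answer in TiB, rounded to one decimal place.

9.268 PiB × 1,125,899,906,842,624 bytes/PiB = 10,434,840,336,617,439.232 bytes
1 TiB = 2^40 bytes = 1,099,511,627,776 bytes
10,434,840,336,617,439.232 / 1,099,511,627,776 = 9,490.4 TiB

9,490.4 TiB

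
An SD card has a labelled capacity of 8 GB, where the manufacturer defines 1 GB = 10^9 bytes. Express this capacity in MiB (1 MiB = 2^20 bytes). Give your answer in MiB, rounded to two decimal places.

7,629.39 MiB

8 GB = 8 × 10^9 bytes = 8,000,000,000 bytes
1 MiB = 1,048,576 bytes
8,000,000,000 / 1,048,576 = 7,629.39 MiB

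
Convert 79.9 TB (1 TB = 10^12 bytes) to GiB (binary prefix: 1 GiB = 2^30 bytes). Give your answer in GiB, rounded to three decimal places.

79.9 TB = 79.9 × 10^12 bytes = 79,900,000,000,000 bytes
1 GiB = 1,073,741,824 bytes
79,900,000,000,000 / 1,073,741,824 = 74,412.674 GiB

74,412.674 GiB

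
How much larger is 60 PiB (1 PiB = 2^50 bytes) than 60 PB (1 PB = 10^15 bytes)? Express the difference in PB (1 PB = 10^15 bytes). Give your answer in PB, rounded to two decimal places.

7.55 PB

60 PiB = 60 × 1,125,899,906,842,624 = 67,553,994,410,557,440 bytes
60 PB = 60 × 1,000,000,000,000,000 = 60,000,000,000,000,000 bytes
difference = 7,553,994,410,557,440 bytes
7,553,994,410,557,440 / 1,000,000,000,000,000 = 7.55 PB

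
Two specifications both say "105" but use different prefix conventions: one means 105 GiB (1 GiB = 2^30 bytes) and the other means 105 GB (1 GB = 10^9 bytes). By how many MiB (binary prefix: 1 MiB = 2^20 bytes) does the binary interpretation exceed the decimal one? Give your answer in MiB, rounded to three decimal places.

7,384.197 MiB

105 GiB = 105 × 1,073,741,824 = 112,742,891,520 bytes
105 GB = 105 × 1,000,000,000 = 105,000,000,000 bytes
difference = 7,742,891,520 bytes
7,742,891,520 / 1,048,576 = 7,384.197 MiB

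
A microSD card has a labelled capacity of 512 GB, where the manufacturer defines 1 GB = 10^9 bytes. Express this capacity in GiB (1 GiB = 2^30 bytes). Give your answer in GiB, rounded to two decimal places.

512 GB × 1,000,000,000 bytes/GB = 512,000,000,000 bytes
1 GiB = 2^30 bytes = 1,073,741,824 bytes
512,000,000,000 / 1,073,741,824 = 476.84 GiB

476.84 GiB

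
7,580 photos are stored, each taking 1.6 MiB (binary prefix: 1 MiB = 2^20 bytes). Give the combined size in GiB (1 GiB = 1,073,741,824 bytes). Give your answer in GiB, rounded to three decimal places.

Total = 7,580 × 1.6 MiB = 12,128 MiB
= 12,128 × 1,048,576 bytes = 12,717,129,728 bytes
1 GiB = 1,073,741,824 bytes
12,717,129,728 / 1,073,741,824 = 11.844 GiB

11.844 GiB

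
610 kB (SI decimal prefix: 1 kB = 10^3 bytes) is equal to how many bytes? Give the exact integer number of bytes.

610 × 1,000 = 610,000 bytes

610,000 bytes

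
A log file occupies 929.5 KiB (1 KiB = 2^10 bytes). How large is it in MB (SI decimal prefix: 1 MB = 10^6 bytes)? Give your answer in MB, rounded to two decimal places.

929.5 KiB = 929.5 × 2^10 bytes = 951,808 bytes
1 MB = 1,000,000 bytes
951,808 / 1,000,000 = 0.95 MB

0.95 MB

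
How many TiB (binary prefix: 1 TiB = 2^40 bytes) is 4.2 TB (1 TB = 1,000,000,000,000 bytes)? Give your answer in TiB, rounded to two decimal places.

4.2 TB = 4.2 × 10^12 bytes = 4,200,000,000,000 bytes
1 TiB = 1,099,511,627,776 bytes
4,200,000,000,000 / 1,099,511,627,776 = 3.82 TiB

3.82 TiB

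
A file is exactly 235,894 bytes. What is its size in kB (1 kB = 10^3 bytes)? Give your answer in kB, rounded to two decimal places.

235,894 bytes given.
1 kB = 10^3 bytes = 1,000 bytes
235,894 / 1,000 = 235.89 kB

235.89 kB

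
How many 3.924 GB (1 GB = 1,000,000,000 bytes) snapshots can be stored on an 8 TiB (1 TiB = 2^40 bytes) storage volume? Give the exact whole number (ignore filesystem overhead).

2,241

Capacity: 8 TiB = 8,796,093,022,208 bytes
Per item: 3.924 GB = 3,924,000,000 bytes
⌊8,796,093,022,208 / 3,924,000,000⌋ = 2,241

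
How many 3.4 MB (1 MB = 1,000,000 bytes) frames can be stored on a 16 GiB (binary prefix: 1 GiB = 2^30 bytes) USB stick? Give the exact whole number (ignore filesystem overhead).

5,052

Capacity: 16 GiB = 17,179,869,184 bytes
Per item: 3.4 MB = 3,400,000 bytes
⌊17,179,869,184 / 3,400,000⌋ = 5,052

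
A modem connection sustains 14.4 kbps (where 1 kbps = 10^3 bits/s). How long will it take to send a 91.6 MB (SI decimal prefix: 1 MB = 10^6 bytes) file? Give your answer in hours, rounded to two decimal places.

91.6 MB = 91,600,000 bytes = 732,800,000 bits
14.4 kbps = 14,400 bits/s
time = 732,800,000 / 14,400 = 50,888.8889 s
50,888.8889 s / 3600 = 14.14 hours

14.14 hours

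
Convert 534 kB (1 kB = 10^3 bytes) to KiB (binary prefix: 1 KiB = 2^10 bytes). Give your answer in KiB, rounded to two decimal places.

521.48 KiB

534 kB × 1,000 bytes/kB = 534,000 bytes
1 KiB = 1,024 bytes
534,000 / 1,024 = 521.48 KiB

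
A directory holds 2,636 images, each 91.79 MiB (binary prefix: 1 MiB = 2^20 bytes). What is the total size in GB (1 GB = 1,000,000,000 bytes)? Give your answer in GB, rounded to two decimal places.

Total = 2,636 × 91.79 MiB = 241958.44 MiB
= 241958.44 × 1,048,576 bytes = 253,711,813,181.44 bytes
1 GB = 1,000,000,000 bytes
253,711,813,181.44 / 1,000,000,000 = 253.71 GB

253.71 GB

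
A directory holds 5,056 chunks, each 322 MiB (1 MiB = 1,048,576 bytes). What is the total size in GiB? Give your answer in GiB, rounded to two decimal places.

Total = 5,056 × 322 MiB = 1,628,032 MiB
= 1,628,032 × 1,048,576 bytes = 1,707,115,282,432 bytes
1 GiB = 1,073,741,824 bytes
1,707,115,282,432 / 1,073,741,824 = 1,589.88 GiB

1,589.88 GiB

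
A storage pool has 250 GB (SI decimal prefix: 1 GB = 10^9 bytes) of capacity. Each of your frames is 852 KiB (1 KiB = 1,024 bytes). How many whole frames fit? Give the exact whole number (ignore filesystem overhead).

Capacity: 250 GB = 250,000,000,000 bytes
Per item: 852 KiB = 872,448 bytes
⌊250,000,000,000 / 872,448⌋ = 286,550

286,550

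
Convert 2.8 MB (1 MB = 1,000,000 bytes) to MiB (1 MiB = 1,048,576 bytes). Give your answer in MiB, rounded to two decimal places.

2.67 MiB

2.8 MB = 2.8 × 10^6 bytes = 2,800,000 bytes
1 MiB = 2^20 bytes = 1,048,576 bytes
2,800,000 / 1,048,576 = 2.67 MiB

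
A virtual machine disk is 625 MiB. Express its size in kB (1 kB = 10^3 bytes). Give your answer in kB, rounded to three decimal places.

655,360.000 kB

625 MiB = 625 × 2^20 bytes = 655,360,000 bytes
1 kB = 10^3 bytes = 1,000 bytes
655,360,000 / 1,000 = 655,360.000 kB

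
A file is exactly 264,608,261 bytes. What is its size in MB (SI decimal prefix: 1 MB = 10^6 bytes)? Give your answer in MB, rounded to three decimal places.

264.608 MB

264,608,261 bytes given.
1 MB = 1,000,000 bytes
264,608,261 / 1,000,000 = 264.608 MB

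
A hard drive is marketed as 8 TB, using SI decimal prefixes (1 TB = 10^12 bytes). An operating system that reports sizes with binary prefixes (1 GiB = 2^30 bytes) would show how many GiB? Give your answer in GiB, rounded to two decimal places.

8 TB × 1,000,000,000,000 bytes/TB = 8,000,000,000,000 bytes
1 GiB = 1,073,741,824 bytes
8,000,000,000,000 / 1,073,741,824 = 7,450.58 GiB

7,450.58 GiB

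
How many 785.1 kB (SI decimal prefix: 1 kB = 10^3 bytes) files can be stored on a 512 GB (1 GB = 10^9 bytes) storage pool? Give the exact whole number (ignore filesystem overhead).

652,146

Capacity: 512 GB = 512,000,000,000 bytes
Per item: 785.1 kB = 785,100 bytes
⌊512,000,000,000 / 785,100⌋ = 652,146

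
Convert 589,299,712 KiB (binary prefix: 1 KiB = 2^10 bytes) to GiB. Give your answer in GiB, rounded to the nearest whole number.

589,299,712 KiB = 589,299,712 × 2^10 bytes = 603,442,905,088 bytes
1 GiB = 1,073,741,824 bytes
603,442,905,088 / 1,073,741,824 = 562 GiB

562 GiB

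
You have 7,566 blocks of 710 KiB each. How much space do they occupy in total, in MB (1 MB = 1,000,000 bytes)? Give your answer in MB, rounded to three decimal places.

5,500.785 MB

Total = 7,566 × 710 KiB = 5,371,860 KiB
= 5,371,860 × 1,024 bytes = 5,500,784,640 bytes
1 MB = 1,000,000 bytes
5,500,784,640 / 1,000,000 = 5,500.785 MB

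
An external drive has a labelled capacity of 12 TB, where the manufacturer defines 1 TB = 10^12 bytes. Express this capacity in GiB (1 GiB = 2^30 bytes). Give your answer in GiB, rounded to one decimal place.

11,175.9 GiB

12 TB = 12 × 10^12 bytes = 12,000,000,000,000 bytes
1 GiB = 1,073,741,824 bytes
12,000,000,000,000 / 1,073,741,824 = 11,175.9 GiB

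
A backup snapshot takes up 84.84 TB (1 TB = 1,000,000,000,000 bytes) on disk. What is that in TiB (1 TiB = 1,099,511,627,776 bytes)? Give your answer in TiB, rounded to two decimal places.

77.16 TiB

84.84 TB = 84.84 × 10^12 bytes = 84,840,000,000,000 bytes
1 TiB = 2^40 bytes = 1,099,511,627,776 bytes
84,840,000,000,000 / 1,099,511,627,776 = 77.16 TiB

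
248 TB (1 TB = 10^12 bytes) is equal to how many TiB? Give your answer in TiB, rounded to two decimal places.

248 TB = 248 × 10^12 bytes = 248,000,000,000,000 bytes
1 TiB = 1,099,511,627,776 bytes
248,000,000,000,000 / 1,099,511,627,776 = 225.55 TiB

225.55 TiB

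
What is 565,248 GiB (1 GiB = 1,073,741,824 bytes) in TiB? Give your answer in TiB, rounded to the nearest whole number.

565,248 GiB = 565,248 × 2^30 bytes = 606,930,418,532,352 bytes
1 TiB = 1,099,511,627,776 bytes
606,930,418,532,352 / 1,099,511,627,776 = 552 TiB

552 TiB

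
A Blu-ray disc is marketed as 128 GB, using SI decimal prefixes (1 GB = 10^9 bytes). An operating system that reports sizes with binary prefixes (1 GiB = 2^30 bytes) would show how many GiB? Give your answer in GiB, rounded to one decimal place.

119.2 GiB

128 GB = 128 × 10^9 bytes = 128,000,000,000 bytes
1 GiB = 2^30 bytes = 1,073,741,824 bytes
128,000,000,000 / 1,073,741,824 = 119.2 GiB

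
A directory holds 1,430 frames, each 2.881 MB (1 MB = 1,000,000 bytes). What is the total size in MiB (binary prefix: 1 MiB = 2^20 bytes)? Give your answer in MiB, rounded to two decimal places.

3,928.98 MiB

Total = 1,430 × 2.881 MB = 4119.83 MB
= 4119.83 × 1,000,000 bytes = 4,119,830,000 bytes
1 MiB = 1,048,576 bytes
4,119,830,000 / 1,048,576 = 3,928.98 MiB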